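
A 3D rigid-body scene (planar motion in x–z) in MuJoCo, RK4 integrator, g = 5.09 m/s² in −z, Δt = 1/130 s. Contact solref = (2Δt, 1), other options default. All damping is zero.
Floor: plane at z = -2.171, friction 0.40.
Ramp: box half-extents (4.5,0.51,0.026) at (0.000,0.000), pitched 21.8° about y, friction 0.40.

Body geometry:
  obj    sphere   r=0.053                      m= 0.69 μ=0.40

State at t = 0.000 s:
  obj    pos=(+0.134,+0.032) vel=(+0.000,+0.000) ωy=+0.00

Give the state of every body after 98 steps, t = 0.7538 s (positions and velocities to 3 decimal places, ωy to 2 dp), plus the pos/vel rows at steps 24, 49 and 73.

State at t = 0.7538 s:
  obj    pos=(+0.490,-0.111) vel=(+0.945,-0.378) ωy=+19.20

Key-timestep trajectory:
   step    t(s)  obj.x    obj.z    obj.vx   obj.vz 
     24  0.1846   +0.155  +0.023  +0.232  -0.093
     49  0.3769   +0.223  -0.004  +0.473  -0.189
     73  0.5615   +0.332  -0.048  +0.704  -0.282


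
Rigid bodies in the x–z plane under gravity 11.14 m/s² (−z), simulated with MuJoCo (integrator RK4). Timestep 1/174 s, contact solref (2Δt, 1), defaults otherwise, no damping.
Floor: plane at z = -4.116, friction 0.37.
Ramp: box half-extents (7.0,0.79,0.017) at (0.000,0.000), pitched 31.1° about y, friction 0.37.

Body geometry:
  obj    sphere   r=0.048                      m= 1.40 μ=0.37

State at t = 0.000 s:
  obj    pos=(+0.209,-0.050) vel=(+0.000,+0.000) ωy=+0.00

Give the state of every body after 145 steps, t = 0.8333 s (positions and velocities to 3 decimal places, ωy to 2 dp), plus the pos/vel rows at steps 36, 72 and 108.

State at t = 0.8333 s:
  obj    pos=(+1.431,-0.787) vel=(+2.933,-1.769) ωy=+71.34

Key-timestep trajectory:
   step    t(s)  obj.x    obj.z    obj.vx   obj.vz 
     36  0.2069   +0.284  -0.096  +0.728  -0.439
     72  0.4138   +0.510  -0.232  +1.456  -0.879
    108  0.6207   +0.887  -0.459  +2.185  -1.318


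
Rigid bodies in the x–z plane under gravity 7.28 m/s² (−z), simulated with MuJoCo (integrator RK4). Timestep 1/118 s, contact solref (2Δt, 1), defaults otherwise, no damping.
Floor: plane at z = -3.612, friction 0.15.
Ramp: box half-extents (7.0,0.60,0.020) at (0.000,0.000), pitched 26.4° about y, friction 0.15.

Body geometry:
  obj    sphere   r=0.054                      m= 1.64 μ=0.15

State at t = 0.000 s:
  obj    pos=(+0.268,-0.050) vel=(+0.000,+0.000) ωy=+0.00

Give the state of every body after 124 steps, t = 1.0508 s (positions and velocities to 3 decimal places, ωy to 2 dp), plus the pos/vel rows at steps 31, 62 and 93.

State at t = 1.0508 s:
  obj    pos=(+1.412,-0.618) vel=(+2.177,-1.080) ωy=+44.97

Key-timestep trajectory:
   step    t(s)  obj.x    obj.z    obj.vx   obj.vz 
     31  0.2627   +0.339  -0.086  +0.544  -0.270
     62  0.5254   +0.554  -0.192  +1.088  -0.540
     93  0.7881   +0.911  -0.370  +1.633  -0.810


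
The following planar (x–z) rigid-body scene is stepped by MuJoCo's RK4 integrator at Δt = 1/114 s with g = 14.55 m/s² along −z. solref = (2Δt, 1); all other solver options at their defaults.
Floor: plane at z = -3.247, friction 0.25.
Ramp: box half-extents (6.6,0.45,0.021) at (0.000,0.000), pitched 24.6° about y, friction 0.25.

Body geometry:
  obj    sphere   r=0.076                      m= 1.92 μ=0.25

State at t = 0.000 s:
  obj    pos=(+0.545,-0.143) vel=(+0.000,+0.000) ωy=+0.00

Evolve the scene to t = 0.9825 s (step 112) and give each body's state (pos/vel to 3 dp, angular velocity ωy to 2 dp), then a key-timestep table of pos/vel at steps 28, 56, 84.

State at t = 0.9825 s:
  obj    pos=(+2.444,-1.012) vel=(+3.865,-1.769) ωy=+55.91

Key-timestep trajectory:
   step    t(s)  obj.x    obj.z    obj.vx   obj.vz 
     28  0.2456   +0.664  -0.197  +0.967  -0.443
     56  0.4912   +1.020  -0.360  +1.933  -0.885
     84  0.7368   +1.613  -0.632  +2.899  -1.327


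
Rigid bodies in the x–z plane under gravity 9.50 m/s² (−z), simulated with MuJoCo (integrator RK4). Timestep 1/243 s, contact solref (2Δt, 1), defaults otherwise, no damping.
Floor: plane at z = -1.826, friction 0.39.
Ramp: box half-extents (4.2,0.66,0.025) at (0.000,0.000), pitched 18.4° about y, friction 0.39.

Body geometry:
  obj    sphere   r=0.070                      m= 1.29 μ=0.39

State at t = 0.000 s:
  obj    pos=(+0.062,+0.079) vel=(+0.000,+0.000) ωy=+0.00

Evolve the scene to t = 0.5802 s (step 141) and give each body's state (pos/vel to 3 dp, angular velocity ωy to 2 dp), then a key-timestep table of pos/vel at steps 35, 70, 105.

State at t = 0.5802 s:
  obj    pos=(+0.404,-0.034) vel=(+1.179,-0.392) ωy=+17.75

Key-timestep trajectory:
   step    t(s)  obj.x    obj.z    obj.vx   obj.vz 
     35  0.1440   +0.083  +0.072  +0.293  -0.097
     70  0.2881   +0.146  +0.051  +0.586  -0.195
    105  0.4321   +0.252  +0.016  +0.878  -0.292


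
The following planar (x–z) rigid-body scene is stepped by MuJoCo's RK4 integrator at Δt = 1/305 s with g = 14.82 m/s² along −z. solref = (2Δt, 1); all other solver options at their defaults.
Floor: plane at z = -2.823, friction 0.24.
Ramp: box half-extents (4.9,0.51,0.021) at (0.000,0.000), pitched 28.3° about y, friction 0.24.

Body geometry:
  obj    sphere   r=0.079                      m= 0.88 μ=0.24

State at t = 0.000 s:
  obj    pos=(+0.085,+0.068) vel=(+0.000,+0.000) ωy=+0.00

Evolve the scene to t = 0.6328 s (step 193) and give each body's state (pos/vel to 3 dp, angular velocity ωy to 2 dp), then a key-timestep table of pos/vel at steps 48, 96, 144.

State at t = 0.6328 s:
  obj    pos=(+0.970,-0.409) vel=(+2.796,-1.506) ωy=+40.19

Key-timestep trajectory:
   step    t(s)  obj.x    obj.z    obj.vx   obj.vz 
     48  0.1574   +0.140  +0.038  +0.696  -0.375
     96  0.3148   +0.304  -0.050  +1.391  -0.749
    144  0.4721   +0.578  -0.197  +2.086  -1.123


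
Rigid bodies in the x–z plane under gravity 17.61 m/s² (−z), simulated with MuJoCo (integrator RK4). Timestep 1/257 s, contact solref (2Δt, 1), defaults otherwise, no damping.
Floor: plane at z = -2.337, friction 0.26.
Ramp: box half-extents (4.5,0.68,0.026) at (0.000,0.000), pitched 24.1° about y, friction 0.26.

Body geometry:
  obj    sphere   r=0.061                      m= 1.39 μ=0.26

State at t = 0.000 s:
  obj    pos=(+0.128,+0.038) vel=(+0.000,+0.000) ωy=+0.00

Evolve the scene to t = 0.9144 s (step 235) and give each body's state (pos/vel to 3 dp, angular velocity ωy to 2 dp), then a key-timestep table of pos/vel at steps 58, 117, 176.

State at t = 0.9144 s:
  obj    pos=(+2.088,-0.839) vel=(+4.287,-1.918) ωy=+76.98

Key-timestep trajectory:
   step    t(s)  obj.x    obj.z    obj.vx   obj.vz 
     58  0.2257   +0.247  -0.015  +1.058  -0.473
    117  0.4553   +0.614  -0.179  +2.135  -0.955
    176  0.6848   +1.228  -0.454  +3.211  -1.436


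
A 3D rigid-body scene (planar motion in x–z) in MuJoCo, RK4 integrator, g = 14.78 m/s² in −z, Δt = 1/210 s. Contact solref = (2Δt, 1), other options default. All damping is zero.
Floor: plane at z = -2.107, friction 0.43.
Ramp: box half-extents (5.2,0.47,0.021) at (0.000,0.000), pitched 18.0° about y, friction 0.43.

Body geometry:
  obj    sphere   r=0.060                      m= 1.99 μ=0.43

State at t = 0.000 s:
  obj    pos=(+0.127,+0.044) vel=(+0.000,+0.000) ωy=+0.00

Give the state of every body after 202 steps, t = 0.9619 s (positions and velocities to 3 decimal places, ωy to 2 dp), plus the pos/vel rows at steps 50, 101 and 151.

State at t = 0.9619 s:
  obj    pos=(+1.562,-0.423) vel=(+2.984,-0.970) ωy=+52.29

Key-timestep trajectory:
   step    t(s)  obj.x    obj.z    obj.vx   obj.vz 
     50  0.2381   +0.215  +0.015  +0.739  -0.240
    101  0.4810   +0.486  -0.073  +1.492  -0.485
    151  0.7190   +0.929  -0.217  +2.231  -0.725


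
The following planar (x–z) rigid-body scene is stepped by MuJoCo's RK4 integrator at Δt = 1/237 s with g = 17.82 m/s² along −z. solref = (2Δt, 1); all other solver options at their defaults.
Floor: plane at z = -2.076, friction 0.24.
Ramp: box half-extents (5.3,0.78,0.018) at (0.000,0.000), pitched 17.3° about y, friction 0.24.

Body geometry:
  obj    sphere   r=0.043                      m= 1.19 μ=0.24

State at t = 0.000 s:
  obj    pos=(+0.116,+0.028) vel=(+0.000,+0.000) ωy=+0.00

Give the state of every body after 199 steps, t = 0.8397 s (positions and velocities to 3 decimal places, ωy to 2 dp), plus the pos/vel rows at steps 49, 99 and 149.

State at t = 0.8397 s:
  obj    pos=(+1.390,-0.369) vel=(+3.034,-0.945) ωy=+73.90

Key-timestep trajectory:
   step    t(s)  obj.x    obj.z    obj.vx   obj.vz 
     49  0.2068   +0.193  +0.004  +0.747  -0.233
     99  0.4177   +0.431  -0.070  +1.510  -0.470
    149  0.6287   +0.830  -0.195  +2.272  -0.708


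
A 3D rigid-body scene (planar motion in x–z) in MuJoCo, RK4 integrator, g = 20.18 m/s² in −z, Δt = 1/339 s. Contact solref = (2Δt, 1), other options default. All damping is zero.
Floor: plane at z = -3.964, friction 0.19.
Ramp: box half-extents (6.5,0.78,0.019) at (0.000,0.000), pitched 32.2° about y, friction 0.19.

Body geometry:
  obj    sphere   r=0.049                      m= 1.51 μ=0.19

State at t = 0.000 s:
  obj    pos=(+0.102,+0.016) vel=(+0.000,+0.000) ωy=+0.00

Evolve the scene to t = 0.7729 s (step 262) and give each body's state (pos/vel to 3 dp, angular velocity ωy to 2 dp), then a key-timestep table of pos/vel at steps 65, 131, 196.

State at t = 0.7729 s:
  obj    pos=(+2.044,-1.207) vel=(+5.024,-3.164) ωy=+121.12

Key-timestep trajectory:
   step    t(s)  obj.x    obj.z    obj.vx   obj.vz 
     65  0.1917   +0.222  -0.059  +1.247  -0.785
    131  0.3864   +0.588  -0.290  +2.512  -1.582
    196  0.5782   +1.189  -0.668  +3.758  -2.367


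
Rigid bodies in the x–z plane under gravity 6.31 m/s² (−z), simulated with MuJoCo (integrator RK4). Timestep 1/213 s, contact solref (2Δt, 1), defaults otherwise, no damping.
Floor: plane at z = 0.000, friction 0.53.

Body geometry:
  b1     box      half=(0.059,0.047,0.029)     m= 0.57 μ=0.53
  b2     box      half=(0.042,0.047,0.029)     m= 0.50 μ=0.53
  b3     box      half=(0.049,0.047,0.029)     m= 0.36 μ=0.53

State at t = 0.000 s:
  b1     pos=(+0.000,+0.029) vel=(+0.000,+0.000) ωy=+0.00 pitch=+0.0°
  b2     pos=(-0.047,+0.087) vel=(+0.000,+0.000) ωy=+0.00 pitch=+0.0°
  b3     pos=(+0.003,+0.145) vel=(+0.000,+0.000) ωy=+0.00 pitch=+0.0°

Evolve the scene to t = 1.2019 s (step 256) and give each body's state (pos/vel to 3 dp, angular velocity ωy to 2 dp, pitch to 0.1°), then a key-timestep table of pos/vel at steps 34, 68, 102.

State at t = 1.2019 s:
  b1     pos=(+0.000,+0.029) vel=(+0.000,+0.000) ωy=+0.00 pitch=+0.0°
  b2     pos=(-0.047,+0.087) vel=(+0.000,+0.000) ωy=+0.00 pitch=+0.0°
  b3     pos=(+0.128,+0.029) vel=(+0.000,+0.000) ωy=+0.00 pitch=+180.0°

Key-timestep trajectory:
   step    t(s)  b1.x    b1.z    b1.vx   b1.vz   b2.x    b2.z    b2.vx   b2.vz   b3.x    b3.z    b3.vx   b3.vz 
     34  0.1596   +0.000  +0.029  +0.000  +0.000   -0.047  +0.087  +0.000  +0.000   +0.013  +0.140  +0.140  -0.103
     68  0.3192   +0.000  +0.029  +0.000  +0.000   -0.047  +0.087  +0.000  +0.000   +0.049  +0.108  +0.344  -0.179
    102  0.4789   +0.000  +0.029  +0.000  +0.000   -0.047  +0.087  +0.000  +0.000   +0.102  +0.083  +0.349  -0.501


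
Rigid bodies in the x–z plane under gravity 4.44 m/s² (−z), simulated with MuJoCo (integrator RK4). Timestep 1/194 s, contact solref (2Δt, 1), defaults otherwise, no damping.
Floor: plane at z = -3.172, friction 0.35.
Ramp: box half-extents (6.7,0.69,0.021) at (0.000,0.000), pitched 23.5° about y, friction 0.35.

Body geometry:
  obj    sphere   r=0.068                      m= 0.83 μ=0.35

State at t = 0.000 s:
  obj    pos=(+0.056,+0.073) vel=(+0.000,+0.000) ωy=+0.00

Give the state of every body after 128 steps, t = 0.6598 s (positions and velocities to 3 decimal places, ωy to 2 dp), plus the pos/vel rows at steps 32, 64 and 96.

State at t = 0.6598 s:
  obj    pos=(+0.308,-0.037) vel=(+0.765,-0.333) ωy=+12.27

Key-timestep trajectory:
   step    t(s)  obj.x    obj.z    obj.vx   obj.vz 
     32  0.1649   +0.072  +0.066  +0.191  -0.083
     64  0.3299   +0.119  +0.045  +0.383  -0.166
     96  0.4948   +0.198  +0.011  +0.574  -0.250


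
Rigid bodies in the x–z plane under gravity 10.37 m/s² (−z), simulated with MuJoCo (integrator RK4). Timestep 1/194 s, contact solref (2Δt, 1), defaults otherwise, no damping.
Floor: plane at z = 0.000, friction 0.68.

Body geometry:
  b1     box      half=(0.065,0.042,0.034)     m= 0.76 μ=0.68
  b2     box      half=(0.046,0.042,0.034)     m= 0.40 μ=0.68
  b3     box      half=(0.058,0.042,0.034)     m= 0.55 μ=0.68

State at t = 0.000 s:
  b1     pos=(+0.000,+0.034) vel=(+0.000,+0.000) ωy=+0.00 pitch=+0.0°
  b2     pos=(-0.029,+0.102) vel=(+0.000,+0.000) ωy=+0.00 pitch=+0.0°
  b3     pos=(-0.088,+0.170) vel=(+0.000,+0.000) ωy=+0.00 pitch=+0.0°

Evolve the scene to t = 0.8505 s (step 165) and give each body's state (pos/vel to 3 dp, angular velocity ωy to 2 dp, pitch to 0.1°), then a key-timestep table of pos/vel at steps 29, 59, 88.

State at t = 0.8505 s:
  b1     pos=(+0.000,+0.034) vel=(+0.000,+0.000) ωy=+0.00 pitch=+0.0°
  b2     pos=(-0.029,+0.102) vel=(+0.000,+0.000) ωy=+0.00 pitch=+0.0°
  b3     pos=(-0.114,+0.058) vel=(+0.000,+0.000) ωy=+0.00 pitch=-90.0°

Key-timestep trajectory:
   step    t(s)  b1.x    b1.z    b1.vx   b1.vz   b2.x    b2.z    b2.vx   b2.vz   b3.x    b3.z    b3.vx   b3.vz 
     29  0.1495   +0.000  +0.034  +0.000  +0.000   -0.029  +0.102  +0.000  +0.000   -0.106  +0.155  -0.219  -0.325
     59  0.3041   +0.000  +0.034  +0.000  +0.000   -0.029  +0.102  +0.000  +0.000   -0.129  +0.064  +0.062  +0.042
     88  0.4536   +0.000  +0.034  +0.000  +0.000   -0.029  +0.102  -0.001  +0.000   -0.112  +0.059  -0.078  -0.039


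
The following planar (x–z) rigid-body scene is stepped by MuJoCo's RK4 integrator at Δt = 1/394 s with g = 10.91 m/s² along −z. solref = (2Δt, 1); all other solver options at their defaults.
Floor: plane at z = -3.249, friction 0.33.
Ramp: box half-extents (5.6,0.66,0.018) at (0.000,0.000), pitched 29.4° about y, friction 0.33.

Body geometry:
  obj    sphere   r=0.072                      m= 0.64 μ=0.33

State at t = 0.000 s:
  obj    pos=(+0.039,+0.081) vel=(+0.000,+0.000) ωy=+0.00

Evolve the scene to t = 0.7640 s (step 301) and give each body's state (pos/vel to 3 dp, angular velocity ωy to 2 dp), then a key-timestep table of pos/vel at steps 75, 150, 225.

State at t = 0.7640 s:
  obj    pos=(+1.012,-0.467) vel=(+2.546,-1.435) ωy=+40.59

Key-timestep trajectory:
   step    t(s)  obj.x    obj.z    obj.vx   obj.vz 
     75  0.1904   +0.100  +0.047  +0.635  -0.358
    150  0.3807   +0.281  -0.055  +1.269  -0.715
    225  0.5711   +0.583  -0.225  +1.903  -1.072


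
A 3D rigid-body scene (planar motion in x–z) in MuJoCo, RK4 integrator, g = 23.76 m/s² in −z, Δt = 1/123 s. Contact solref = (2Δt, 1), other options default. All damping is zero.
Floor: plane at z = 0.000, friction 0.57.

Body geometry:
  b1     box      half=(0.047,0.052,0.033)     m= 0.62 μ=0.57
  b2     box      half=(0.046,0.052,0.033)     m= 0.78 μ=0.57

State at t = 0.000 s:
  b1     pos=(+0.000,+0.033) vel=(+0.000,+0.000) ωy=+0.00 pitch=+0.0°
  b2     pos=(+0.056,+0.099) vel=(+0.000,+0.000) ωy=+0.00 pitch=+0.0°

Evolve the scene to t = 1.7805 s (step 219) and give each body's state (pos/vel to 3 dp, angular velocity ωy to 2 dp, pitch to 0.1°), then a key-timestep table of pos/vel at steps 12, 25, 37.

State at t = 1.7805 s:
  b1     pos=(+0.000,+0.033) vel=(+0.000,+0.000) ωy=+0.00 pitch=+0.0°
  b2     pos=(+0.101,+0.046) vel=(+0.000,+0.000) ωy=+0.00 pitch=+90.0°

Key-timestep trajectory:
   step    t(s)  b1.x    b1.z    b1.vx   b1.vz   b2.x    b2.z    b2.vx   b2.vz 
     12  0.0976   +0.000  +0.033  -0.001  +0.002   +0.073  +0.088  +0.367  -0.355
     25  0.2033   +0.000  +0.033  +0.000  +0.000   +0.112  +0.050  +0.080  +0.125
     37  0.3008   +0.000  +0.033  +0.000  +0.000   +0.099  +0.045  +0.016  +0.012


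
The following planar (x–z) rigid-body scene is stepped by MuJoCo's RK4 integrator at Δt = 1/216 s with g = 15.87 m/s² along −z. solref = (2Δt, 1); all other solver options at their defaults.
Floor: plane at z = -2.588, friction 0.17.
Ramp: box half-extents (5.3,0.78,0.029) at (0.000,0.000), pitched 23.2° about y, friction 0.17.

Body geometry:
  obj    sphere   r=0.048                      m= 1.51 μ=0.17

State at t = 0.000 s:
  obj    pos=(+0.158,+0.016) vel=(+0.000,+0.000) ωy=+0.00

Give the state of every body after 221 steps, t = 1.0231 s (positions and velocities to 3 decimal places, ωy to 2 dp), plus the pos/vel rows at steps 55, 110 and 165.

State at t = 1.0231 s:
  obj    pos=(+2.307,-0.905) vel=(+4.200,-1.800) ωy=+95.17

Key-timestep trajectory:
   step    t(s)  obj.x    obj.z    obj.vx   obj.vz 
     55  0.2546   +0.291  -0.041  +1.045  -0.448
    110  0.5093   +0.690  -0.212  +2.091  -0.896
    165  0.7639   +1.356  -0.497  +3.136  -1.344


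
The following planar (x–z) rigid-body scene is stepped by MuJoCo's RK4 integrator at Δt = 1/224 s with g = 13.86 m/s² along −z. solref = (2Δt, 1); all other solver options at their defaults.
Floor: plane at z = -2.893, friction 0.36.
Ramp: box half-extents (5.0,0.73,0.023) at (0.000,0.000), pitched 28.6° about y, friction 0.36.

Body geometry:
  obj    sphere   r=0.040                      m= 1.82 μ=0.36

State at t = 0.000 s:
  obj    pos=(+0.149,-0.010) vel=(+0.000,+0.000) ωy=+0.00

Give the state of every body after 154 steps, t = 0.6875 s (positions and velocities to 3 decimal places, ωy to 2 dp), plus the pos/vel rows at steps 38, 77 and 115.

State at t = 0.6875 s:
  obj    pos=(+1.133,-0.546) vel=(+2.861,-1.560) ωy=+81.43

Key-timestep trajectory:
   step    t(s)  obj.x    obj.z    obj.vx   obj.vz 
     38  0.1696   +0.209  -0.042  +0.706  -0.385
     77  0.3438   +0.395  -0.144  +1.430  -0.780
    115  0.5134   +0.698  -0.309  +2.136  -1.165


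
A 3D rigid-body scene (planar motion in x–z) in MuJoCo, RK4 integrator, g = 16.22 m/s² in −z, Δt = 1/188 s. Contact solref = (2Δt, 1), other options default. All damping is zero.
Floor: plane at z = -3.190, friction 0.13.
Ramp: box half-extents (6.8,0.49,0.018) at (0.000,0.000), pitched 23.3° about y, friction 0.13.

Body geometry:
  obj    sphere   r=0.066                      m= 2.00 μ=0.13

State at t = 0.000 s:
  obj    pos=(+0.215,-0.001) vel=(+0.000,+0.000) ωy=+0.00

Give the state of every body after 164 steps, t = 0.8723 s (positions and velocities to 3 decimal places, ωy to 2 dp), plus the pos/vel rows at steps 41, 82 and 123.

State at t = 0.8723 s:
  obj    pos=(+1.817,-0.691) vel=(+3.672,-1.581) ωy=+60.55

Key-timestep trajectory:
   step    t(s)  obj.x    obj.z    obj.vx   obj.vz 
     41  0.2181   +0.315  -0.044  +0.918  -0.396
     82  0.4362   +0.616  -0.174  +1.836  -0.791
    123  0.6543   +1.116  -0.389  +2.754  -1.186


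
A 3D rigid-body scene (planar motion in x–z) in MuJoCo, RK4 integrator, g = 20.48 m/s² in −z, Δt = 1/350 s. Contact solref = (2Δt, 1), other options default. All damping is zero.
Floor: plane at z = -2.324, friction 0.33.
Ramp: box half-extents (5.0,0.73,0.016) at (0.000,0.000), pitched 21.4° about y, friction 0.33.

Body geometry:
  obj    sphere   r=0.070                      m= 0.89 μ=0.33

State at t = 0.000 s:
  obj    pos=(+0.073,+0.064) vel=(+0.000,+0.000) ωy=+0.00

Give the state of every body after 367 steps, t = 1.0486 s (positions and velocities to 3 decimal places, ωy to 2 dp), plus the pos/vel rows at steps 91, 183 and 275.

State at t = 1.0486 s:
  obj    pos=(+2.805,-1.007) vel=(+5.211,-2.042) ωy=+79.95

Key-timestep trajectory:
   step    t(s)  obj.x    obj.z    obj.vx   obj.vz 
     91  0.2600   +0.241  -0.002  +1.292  -0.506
    183  0.5229   +0.752  -0.202  +2.599  -1.018
    275  0.7857   +1.607  -0.537  +3.905  -1.530


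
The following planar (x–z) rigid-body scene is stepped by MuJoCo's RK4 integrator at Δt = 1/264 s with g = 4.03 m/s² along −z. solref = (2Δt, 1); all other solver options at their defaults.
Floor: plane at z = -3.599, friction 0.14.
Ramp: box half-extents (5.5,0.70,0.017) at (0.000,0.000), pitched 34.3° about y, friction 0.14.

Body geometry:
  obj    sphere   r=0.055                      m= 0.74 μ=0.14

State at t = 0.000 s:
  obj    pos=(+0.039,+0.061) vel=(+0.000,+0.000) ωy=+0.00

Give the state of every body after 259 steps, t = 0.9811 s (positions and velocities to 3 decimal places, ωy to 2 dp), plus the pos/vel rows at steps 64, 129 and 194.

State at t = 0.9811 s:
  obj    pos=(+0.756,-0.429) vel=(+1.463,-0.998) ωy=+20.78

Key-timestep trajectory:
   step    t(s)  obj.x    obj.z    obj.vx   obj.vz 
     64  0.2424   +0.083  +0.031  +0.363  -0.244
    129  0.4886   +0.217  -0.061  +0.725  -0.504
    194  0.7348   +0.441  -0.214  +1.094  -0.752


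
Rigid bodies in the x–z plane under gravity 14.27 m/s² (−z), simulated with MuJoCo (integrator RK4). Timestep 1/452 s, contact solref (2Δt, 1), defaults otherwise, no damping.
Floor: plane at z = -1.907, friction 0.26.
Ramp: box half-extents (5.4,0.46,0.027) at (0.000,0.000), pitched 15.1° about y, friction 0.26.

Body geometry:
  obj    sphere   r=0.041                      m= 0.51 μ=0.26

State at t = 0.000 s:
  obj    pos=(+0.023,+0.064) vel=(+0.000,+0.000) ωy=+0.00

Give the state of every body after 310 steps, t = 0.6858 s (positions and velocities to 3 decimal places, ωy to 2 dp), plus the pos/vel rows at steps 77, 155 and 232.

State at t = 0.6858 s:
  obj    pos=(+0.626,-0.098) vel=(+1.758,-0.474) ωy=+44.41

Key-timestep trajectory:
   step    t(s)  obj.x    obj.z    obj.vx   obj.vz 
     77  0.1704   +0.060  +0.054  +0.437  -0.118
    155  0.3429   +0.174  +0.024  +0.879  -0.237
    232  0.5133   +0.361  -0.027  +1.316  -0.355


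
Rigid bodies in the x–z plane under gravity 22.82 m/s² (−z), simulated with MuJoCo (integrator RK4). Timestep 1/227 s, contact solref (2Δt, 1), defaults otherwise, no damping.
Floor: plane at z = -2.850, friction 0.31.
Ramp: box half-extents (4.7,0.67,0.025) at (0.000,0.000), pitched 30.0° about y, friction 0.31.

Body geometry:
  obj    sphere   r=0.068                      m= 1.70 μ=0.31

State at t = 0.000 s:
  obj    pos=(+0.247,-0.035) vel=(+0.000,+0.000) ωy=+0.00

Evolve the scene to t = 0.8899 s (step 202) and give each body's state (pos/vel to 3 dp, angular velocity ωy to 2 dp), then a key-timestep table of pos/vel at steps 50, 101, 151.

State at t = 0.8899 s:
  obj    pos=(+3.042,-1.649) vel=(+6.281,-3.626) ωy=+106.64

Key-timestep trajectory:
   step    t(s)  obj.x    obj.z    obj.vx   obj.vz 
     50  0.2203   +0.418  -0.134  +1.555  -0.898
    101  0.4449   +0.946  -0.439  +3.141  -1.813
    151  0.6652   +1.809  -0.937  +4.695  -2.711


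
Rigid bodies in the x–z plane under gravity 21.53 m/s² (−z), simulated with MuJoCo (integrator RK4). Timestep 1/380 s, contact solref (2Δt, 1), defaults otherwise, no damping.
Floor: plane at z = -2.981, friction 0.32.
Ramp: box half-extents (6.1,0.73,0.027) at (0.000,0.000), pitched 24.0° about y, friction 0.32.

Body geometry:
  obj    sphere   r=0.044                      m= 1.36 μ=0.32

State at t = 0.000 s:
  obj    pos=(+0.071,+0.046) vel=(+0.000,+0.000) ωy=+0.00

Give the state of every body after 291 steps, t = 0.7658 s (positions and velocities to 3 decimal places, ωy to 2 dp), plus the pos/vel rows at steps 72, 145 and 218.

State at t = 0.7658 s:
  obj    pos=(+1.747,-0.700) vel=(+4.376,-1.948) ωy=+108.85

Key-timestep trajectory:
   step    t(s)  obj.x    obj.z    obj.vx   obj.vz 
     72  0.1895   +0.174  +0.000  +1.083  -0.482
    145  0.3816   +0.487  -0.139  +2.181  -0.971
    218  0.5737   +1.011  -0.373  +3.278  -1.460


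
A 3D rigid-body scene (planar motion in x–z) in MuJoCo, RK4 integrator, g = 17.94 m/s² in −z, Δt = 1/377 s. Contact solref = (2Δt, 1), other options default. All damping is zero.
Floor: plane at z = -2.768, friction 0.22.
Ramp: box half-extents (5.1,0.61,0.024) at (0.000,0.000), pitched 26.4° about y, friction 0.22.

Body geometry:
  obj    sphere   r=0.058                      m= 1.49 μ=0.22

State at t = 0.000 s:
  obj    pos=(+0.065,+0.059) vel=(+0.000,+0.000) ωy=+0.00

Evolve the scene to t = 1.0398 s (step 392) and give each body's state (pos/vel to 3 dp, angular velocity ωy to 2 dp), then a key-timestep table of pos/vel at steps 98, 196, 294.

State at t = 1.0398 s:
  obj    pos=(+2.824,-1.310) vel=(+5.307,-2.634) ωy=+102.13

Key-timestep trajectory:
   step    t(s)  obj.x    obj.z    obj.vx   obj.vz 
     98  0.2599   +0.238  -0.026  +1.327  -0.659
    196  0.5199   +0.755  -0.283  +2.653  -1.317
    294  0.7798   +1.617  -0.711  +3.980  -1.976


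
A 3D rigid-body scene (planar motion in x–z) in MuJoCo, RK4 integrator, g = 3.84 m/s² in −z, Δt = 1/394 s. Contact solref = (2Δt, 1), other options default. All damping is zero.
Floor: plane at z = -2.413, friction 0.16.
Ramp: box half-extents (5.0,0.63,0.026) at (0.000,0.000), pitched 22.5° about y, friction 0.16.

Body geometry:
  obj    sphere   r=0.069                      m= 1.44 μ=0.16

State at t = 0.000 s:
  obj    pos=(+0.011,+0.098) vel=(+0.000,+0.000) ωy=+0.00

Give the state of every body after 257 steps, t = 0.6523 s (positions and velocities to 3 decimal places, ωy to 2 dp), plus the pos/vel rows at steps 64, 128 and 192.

State at t = 0.6523 s:
  obj    pos=(+0.217,+0.013) vel=(+0.633,-0.262) ωy=+9.92

Key-timestep trajectory:
   step    t(s)  obj.x    obj.z    obj.vx   obj.vz 
     64  0.1624   +0.024  +0.093  +0.158  -0.065
    128  0.3249   +0.062  +0.077  +0.315  -0.131
    192  0.4873   +0.126  +0.051  +0.473  -0.196


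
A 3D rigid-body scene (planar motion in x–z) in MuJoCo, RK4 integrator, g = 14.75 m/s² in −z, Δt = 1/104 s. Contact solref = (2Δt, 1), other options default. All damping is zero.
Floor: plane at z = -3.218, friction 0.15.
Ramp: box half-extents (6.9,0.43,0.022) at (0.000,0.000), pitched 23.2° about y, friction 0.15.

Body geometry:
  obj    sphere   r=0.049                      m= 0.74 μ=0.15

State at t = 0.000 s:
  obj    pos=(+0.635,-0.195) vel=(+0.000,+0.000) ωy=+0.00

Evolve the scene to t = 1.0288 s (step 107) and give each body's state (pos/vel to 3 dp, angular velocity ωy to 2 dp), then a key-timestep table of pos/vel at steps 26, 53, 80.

State at t = 1.0288 s:
  obj    pos=(+2.655,-1.061) vel=(+3.926,-1.683) ωy=+87.10

Key-timestep trajectory:
   step    t(s)  obj.x    obj.z    obj.vx   obj.vz 
     26  0.2500   +0.754  -0.246  +0.954  -0.409
     53  0.5096   +1.131  -0.407  +1.945  -0.834
     80  0.7692   +1.764  -0.679  +2.935  -1.258


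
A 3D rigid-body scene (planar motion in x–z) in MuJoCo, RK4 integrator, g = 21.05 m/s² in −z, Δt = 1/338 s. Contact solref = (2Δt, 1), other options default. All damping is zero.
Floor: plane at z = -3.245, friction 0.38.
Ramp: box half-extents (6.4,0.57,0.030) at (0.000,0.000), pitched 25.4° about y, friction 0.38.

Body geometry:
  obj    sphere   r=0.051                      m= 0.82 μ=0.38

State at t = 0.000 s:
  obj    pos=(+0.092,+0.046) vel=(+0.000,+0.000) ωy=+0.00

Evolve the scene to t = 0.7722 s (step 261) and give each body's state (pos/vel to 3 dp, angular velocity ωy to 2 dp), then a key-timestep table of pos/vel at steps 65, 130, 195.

State at t = 0.7722 s:
  obj    pos=(+1.829,-0.779) vel=(+4.499,-2.136) ωy=+97.64

Key-timestep trajectory:
   step    t(s)  obj.x    obj.z    obj.vx   obj.vz 
     65  0.1923   +0.200  -0.005  +1.121  -0.532
    130  0.3846   +0.523  -0.159  +2.241  -1.064
    195  0.5769   +1.062  -0.414  +3.361  -1.596


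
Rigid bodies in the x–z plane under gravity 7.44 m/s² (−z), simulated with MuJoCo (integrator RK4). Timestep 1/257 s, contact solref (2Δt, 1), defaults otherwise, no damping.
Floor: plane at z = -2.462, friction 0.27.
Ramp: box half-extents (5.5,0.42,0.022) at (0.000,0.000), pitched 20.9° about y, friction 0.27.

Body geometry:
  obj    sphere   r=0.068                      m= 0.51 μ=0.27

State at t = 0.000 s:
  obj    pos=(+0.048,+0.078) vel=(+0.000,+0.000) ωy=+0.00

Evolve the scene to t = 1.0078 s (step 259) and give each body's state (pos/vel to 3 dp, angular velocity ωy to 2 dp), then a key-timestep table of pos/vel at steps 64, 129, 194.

State at t = 1.0078 s:
  obj    pos=(+0.947,-0.265) vel=(+1.785,-0.682) ωy=+28.09

Key-timestep trajectory:
   step    t(s)  obj.x    obj.z    obj.vx   obj.vz 
     64  0.2490   +0.103  +0.057  +0.441  -0.168
    129  0.5019   +0.271  -0.007  +0.889  -0.340
    194  0.7549   +0.553  -0.115  +1.337  -0.511


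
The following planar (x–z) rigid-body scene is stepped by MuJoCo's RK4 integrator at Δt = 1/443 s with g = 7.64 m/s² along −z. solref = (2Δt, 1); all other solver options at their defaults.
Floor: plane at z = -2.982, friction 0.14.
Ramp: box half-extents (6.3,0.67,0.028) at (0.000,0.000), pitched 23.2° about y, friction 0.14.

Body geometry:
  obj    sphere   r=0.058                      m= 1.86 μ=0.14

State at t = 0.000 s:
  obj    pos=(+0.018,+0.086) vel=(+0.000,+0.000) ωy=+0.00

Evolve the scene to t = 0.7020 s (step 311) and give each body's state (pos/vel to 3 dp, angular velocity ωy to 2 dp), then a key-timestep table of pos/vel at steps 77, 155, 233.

State at t = 0.7020 s:
  obj    pos=(+0.505,-0.123) vel=(+1.387,-0.595) ωy=+26.02

Key-timestep trajectory:
   step    t(s)  obj.x    obj.z    obj.vx   obj.vz 
     77  0.1738   +0.048  +0.073  +0.344  -0.147
    155  0.3499   +0.139  +0.034  +0.691  -0.296
    233  0.5260   +0.291  -0.031  +1.039  -0.445


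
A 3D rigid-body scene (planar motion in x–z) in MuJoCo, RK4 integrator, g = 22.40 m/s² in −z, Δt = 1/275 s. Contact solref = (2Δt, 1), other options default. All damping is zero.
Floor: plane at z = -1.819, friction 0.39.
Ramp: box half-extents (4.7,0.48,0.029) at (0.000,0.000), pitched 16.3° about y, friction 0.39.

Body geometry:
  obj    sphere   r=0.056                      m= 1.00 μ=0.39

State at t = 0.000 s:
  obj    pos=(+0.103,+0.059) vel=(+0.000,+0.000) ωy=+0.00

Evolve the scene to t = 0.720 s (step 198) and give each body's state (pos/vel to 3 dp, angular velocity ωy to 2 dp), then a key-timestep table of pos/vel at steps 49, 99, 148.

State at t = 0.720 s:
  obj    pos=(+1.220,-0.268) vel=(+3.103,-0.907) ωy=+57.73

Key-timestep trajectory:
   step    t(s)  obj.x    obj.z    obj.vx   obj.vz 
     49  0.1782   +0.171  +0.038  +0.768  -0.225
     99  0.3600   +0.382  -0.023  +1.552  -0.454
    148  0.5382   +0.727  -0.124  +2.320  -0.678


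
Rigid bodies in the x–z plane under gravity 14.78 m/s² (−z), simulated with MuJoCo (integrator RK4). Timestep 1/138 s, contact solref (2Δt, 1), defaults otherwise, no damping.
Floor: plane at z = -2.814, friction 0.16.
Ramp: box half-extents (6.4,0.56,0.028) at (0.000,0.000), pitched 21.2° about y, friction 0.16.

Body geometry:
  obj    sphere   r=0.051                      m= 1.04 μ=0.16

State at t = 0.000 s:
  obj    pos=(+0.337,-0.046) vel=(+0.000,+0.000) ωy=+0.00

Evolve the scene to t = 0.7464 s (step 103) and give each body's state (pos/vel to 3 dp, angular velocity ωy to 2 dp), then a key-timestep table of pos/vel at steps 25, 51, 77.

State at t = 0.7464 s:
  obj    pos=(+1.329,-0.431) vel=(+2.657,-1.031) ωy=+55.85

Key-timestep trajectory:
   step    t(s)  obj.x    obj.z    obj.vx   obj.vz 
     25  0.1812   +0.395  -0.069  +0.645  -0.250
     51  0.3696   +0.580  -0.140  +1.316  -0.510
     77  0.5580   +0.891  -0.261  +1.986  -0.771


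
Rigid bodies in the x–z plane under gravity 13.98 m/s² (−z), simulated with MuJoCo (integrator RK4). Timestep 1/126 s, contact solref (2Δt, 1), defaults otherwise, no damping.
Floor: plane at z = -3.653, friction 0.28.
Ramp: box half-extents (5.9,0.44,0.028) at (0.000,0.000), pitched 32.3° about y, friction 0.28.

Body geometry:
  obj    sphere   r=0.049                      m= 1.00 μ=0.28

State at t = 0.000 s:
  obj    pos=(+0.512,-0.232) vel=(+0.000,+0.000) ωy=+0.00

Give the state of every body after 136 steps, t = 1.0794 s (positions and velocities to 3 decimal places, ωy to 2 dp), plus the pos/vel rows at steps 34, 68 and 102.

State at t = 1.0794 s:
  obj    pos=(+3.139,-1.894) vel=(+4.868,-3.078) ωy=+117.49

Key-timestep trajectory:
   step    t(s)  obj.x    obj.z    obj.vx   obj.vz 
     34  0.2698   +0.676  -0.336  +1.217  -0.770
     68  0.5397   +1.169  -0.648  +2.434  -1.539
    102  0.8095   +1.990  -1.167  +3.651  -2.308


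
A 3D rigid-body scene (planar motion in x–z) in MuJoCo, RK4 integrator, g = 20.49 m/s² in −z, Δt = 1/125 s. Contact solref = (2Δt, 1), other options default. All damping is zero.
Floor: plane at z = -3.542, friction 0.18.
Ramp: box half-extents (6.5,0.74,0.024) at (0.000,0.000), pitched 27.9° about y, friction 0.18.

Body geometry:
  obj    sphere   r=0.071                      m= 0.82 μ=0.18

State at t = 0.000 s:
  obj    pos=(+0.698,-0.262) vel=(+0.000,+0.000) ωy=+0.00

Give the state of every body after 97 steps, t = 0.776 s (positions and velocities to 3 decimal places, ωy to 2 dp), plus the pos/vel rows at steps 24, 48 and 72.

State at t = 0.776 s:
  obj    pos=(+2.521,-1.227) vel=(+4.697,-2.487) ωy=+74.80

Key-timestep trajectory:
   step    t(s)  obj.x    obj.z    obj.vx   obj.vz 
     24  0.1920   +0.810  -0.321  +1.163  -0.616
     48  0.3840   +1.145  -0.499  +2.325  -1.231
     72  0.5760   +1.703  -0.794  +3.487  -1.846


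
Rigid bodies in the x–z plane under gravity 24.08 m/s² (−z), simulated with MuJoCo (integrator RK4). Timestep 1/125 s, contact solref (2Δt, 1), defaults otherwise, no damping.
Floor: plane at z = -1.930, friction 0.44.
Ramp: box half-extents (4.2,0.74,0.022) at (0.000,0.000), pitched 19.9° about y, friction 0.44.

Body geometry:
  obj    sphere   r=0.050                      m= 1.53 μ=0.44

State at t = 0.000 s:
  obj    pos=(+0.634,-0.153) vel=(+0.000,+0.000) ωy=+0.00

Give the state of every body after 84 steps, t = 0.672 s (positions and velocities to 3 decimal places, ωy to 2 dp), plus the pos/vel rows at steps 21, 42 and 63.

State at t = 0.672 s:
  obj    pos=(+1.877,-0.603) vel=(+3.698,-1.339) ωy=+78.68

Key-timestep trajectory:
   step    t(s)  obj.x    obj.z    obj.vx   obj.vz 
     21  0.1680   +0.712  -0.181  +0.925  -0.335
     42  0.3360   +0.945  -0.266  +1.850  -0.670
     63  0.5040   +1.333  -0.406  +2.774  -1.004


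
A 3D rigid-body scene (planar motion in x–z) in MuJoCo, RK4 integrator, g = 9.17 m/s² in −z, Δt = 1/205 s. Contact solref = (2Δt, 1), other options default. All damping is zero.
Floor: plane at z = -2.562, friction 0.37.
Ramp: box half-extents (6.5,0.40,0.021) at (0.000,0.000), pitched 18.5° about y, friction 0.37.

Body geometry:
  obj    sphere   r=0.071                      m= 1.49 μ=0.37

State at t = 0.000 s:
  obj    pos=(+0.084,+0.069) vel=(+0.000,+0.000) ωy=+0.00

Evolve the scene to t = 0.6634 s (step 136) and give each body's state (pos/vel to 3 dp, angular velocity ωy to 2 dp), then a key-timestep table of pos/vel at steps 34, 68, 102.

State at t = 0.6634 s:
  obj    pos=(+0.518,-0.076) vel=(+1.308,-0.438) ωy=+19.42

Key-timestep trajectory:
   step    t(s)  obj.x    obj.z    obj.vx   obj.vz 
     34  0.1659   +0.111  +0.060  +0.327  -0.109
     68  0.3317   +0.192  +0.033  +0.654  -0.219
    102  0.4976   +0.328  -0.013  +0.981  -0.328


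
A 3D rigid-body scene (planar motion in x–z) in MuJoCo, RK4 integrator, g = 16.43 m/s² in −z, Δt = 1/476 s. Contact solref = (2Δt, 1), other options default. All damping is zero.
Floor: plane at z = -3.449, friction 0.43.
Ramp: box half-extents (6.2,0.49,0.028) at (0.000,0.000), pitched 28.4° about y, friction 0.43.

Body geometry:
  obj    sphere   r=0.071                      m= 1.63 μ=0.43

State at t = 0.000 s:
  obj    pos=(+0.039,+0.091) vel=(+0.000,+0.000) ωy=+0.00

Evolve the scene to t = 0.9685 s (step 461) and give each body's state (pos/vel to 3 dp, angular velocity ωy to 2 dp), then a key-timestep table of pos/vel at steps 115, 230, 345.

State at t = 0.9685 s:
  obj    pos=(+2.342,-1.154) vel=(+4.755,-2.571) ωy=+76.13

Key-timestep trajectory:
   step    t(s)  obj.x    obj.z    obj.vx   obj.vz 
    115  0.2416   +0.183  +0.014  +1.186  -0.641
    230  0.4832   +0.612  -0.219  +2.373  -1.283
    345  0.7248   +1.329  -0.606  +3.559  -1.924


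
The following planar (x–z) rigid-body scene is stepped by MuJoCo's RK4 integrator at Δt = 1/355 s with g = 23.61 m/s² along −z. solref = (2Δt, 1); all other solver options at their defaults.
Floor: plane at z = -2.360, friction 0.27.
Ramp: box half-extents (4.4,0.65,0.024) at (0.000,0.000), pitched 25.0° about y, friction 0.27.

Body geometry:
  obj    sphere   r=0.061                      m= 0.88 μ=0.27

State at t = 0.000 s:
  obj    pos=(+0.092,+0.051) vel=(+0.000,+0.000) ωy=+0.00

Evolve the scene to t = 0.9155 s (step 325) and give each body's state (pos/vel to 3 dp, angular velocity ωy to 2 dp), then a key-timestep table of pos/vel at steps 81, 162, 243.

State at t = 0.9155 s:
  obj    pos=(+2.799,-1.211) vel=(+5.914,-2.758) ωy=+106.95

Key-timestep trajectory:
   step    t(s)  obj.x    obj.z    obj.vx   obj.vz 
     81  0.2282   +0.260  -0.028  +1.474  -0.687
    162  0.4563   +0.765  -0.263  +2.948  -1.375
    243  0.6845   +1.605  -0.655  +4.422  -2.062


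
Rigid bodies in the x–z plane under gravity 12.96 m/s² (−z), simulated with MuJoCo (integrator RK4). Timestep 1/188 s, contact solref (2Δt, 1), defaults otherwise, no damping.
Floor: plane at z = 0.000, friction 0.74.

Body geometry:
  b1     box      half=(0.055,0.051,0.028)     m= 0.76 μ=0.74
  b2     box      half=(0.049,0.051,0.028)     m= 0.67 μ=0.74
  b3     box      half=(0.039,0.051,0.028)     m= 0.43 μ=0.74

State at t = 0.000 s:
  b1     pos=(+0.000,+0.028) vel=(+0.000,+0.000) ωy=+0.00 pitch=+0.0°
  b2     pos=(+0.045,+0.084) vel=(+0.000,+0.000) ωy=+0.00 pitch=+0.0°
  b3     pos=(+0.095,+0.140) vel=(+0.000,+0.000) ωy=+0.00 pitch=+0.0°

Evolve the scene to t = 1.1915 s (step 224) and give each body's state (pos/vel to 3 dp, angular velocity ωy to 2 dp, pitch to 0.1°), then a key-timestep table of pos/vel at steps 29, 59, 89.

State at t = 1.1915 s:
  b1     pos=(+0.000,+0.028) vel=(+0.000,+0.000) ωy=+0.00 pitch=+0.0°
  b2     pos=(+0.089,+0.049) vel=(+0.000,+0.000) ωy=+0.00 pitch=+90.0°
  b3     pos=(+0.249,+0.028) vel=(+0.000,+0.000) ωy=+0.00 pitch=+180.0°

Key-timestep trajectory:
   step    t(s)  b1.x    b1.z    b1.vx   b1.vz   b2.x    b2.z    b2.vx   b2.vz   b3.x    b3.z    b3.vx   b3.vz 
     29  0.1543   +0.000  +0.028  -0.001  +0.000   +0.057  +0.086  +0.191  -0.009   +0.125  +0.117  +0.403  -0.443
     59  0.3138   +0.000  +0.028  +0.000  +0.000   +0.090  +0.048  -0.034  +0.041   +0.194  +0.046  +0.241  +0.110
     89  0.4734   +0.000  +0.028  +0.000  +0.000   +0.089  +0.049  +0.000  +0.000   +0.226  +0.044  +0.289  -0.115


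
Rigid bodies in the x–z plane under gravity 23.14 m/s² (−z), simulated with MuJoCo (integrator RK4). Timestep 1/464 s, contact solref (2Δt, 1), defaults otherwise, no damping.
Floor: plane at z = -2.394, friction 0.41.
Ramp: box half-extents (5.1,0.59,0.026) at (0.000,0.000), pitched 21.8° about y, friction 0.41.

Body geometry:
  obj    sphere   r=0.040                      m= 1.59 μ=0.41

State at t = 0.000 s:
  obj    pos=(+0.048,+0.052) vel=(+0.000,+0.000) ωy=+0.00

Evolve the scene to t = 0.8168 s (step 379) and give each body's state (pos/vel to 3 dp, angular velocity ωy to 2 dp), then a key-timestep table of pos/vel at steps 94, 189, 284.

State at t = 0.8168 s:
  obj    pos=(+1.949,-0.709) vel=(+4.655,-1.862) ωy=+125.33

Key-timestep trajectory:
   step    t(s)  obj.x    obj.z    obj.vx   obj.vz 
     94  0.2026   +0.165  +0.005  +1.155  -0.462
    189  0.4073   +0.521  -0.137  +2.322  -0.929
    284  0.6121   +1.116  -0.375  +3.488  -1.395


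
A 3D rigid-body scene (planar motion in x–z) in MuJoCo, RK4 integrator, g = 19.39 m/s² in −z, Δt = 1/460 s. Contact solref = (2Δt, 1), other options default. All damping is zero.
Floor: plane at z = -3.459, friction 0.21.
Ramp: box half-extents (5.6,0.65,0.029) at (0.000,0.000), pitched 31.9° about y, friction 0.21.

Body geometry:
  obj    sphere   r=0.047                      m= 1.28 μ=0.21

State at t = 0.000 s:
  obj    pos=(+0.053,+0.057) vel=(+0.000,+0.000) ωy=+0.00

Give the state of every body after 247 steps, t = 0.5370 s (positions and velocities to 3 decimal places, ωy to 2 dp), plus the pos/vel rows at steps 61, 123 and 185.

State at t = 0.5370 s:
  obj    pos=(+0.949,-0.501) vel=(+3.337,-2.077) ωy=+83.59

Key-timestep trajectory:
   step    t(s)  obj.x    obj.z    obj.vx   obj.vz 
     61  0.1326   +0.108  +0.023  +0.824  -0.513
    123  0.2674   +0.275  -0.082  +1.662  -1.034
    185  0.4022   +0.555  -0.256  +2.499  -1.556
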